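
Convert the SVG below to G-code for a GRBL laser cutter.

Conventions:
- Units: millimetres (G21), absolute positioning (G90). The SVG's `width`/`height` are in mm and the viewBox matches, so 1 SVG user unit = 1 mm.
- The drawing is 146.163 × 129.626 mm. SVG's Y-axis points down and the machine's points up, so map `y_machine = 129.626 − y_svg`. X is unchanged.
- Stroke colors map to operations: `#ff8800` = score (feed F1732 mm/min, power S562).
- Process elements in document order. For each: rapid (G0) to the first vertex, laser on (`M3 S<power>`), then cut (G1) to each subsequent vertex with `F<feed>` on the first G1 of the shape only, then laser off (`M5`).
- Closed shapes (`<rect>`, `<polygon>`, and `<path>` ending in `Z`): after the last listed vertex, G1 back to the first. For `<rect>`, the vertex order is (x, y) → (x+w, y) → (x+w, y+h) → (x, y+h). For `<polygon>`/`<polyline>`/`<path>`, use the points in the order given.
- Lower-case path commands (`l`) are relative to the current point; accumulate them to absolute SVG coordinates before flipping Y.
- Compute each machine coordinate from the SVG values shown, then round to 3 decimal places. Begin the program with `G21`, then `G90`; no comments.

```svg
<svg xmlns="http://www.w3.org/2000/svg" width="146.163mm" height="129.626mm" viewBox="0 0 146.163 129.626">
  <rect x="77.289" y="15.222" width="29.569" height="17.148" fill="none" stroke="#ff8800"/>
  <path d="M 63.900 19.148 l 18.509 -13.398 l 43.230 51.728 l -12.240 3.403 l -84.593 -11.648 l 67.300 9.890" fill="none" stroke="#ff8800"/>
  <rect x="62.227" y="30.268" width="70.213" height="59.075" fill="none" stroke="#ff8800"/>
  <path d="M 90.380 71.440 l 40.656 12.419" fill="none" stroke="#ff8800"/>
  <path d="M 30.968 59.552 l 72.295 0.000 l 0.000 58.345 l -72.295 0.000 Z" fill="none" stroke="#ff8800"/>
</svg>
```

viewBox `0 0 146.163 129.626` with mm width/height → 1 unit = 1 mm. Flip: y_m = 129.626 − y_svg.

**Shape 1** — `<rect>` rectangle, stroke `#ff8800` → score (S562, F1732). Machine vertices: (77.289,114.404) → (106.858,114.404) → (106.858,97.256) → (77.289,97.256) → (77.289,114.404). Closed: final G1 returns to the first vertex.

**Shape 2** — `<path>` open polyline, stroke `#ff8800` → score (S562, F1732). Machine vertices: (63.900,110.478) → (82.409,123.876) → (125.639,72.148) → (113.399,68.745) → (28.806,80.393) → (96.106,70.503). Open path.

**Shape 3** — `<rect>` rectangle, stroke `#ff8800` → score (S562, F1732). Machine vertices: (62.227,99.358) → (132.440,99.358) → (132.440,40.283) → (62.227,40.283) → (62.227,99.358). Closed: final G1 returns to the first vertex.

**Shape 4** — `<path>` line segment, stroke `#ff8800` → score (S562, F1732). Machine vertices: (90.380,58.186) → (131.036,45.767). Open path.

**Shape 5** — `<path>` rectangle, stroke `#ff8800` → score (S562, F1732). Machine vertices: (30.968,70.074) → (103.263,70.074) → (103.263,11.729) → (30.968,11.729) → (30.968,70.074). Closed: final G1 returns to the first vertex.

G21
G90
G0 X77.289 Y114.404
M3 S562
G1 X106.858 Y114.404 F1732
G1 X106.858 Y97.256
G1 X77.289 Y97.256
G1 X77.289 Y114.404
M5
G0 X63.900 Y110.478
M3 S562
G1 X82.409 Y123.876 F1732
G1 X125.639 Y72.148
G1 X113.399 Y68.745
G1 X28.806 Y80.393
G1 X96.106 Y70.503
M5
G0 X62.227 Y99.358
M3 S562
G1 X132.440 Y99.358 F1732
G1 X132.440 Y40.283
G1 X62.227 Y40.283
G1 X62.227 Y99.358
M5
G0 X90.380 Y58.186
M3 S562
G1 X131.036 Y45.767 F1732
M5
G0 X30.968 Y70.074
M3 S562
G1 X103.263 Y70.074 F1732
G1 X103.263 Y11.729
G1 X30.968 Y11.729
G1 X30.968 Y70.074
M5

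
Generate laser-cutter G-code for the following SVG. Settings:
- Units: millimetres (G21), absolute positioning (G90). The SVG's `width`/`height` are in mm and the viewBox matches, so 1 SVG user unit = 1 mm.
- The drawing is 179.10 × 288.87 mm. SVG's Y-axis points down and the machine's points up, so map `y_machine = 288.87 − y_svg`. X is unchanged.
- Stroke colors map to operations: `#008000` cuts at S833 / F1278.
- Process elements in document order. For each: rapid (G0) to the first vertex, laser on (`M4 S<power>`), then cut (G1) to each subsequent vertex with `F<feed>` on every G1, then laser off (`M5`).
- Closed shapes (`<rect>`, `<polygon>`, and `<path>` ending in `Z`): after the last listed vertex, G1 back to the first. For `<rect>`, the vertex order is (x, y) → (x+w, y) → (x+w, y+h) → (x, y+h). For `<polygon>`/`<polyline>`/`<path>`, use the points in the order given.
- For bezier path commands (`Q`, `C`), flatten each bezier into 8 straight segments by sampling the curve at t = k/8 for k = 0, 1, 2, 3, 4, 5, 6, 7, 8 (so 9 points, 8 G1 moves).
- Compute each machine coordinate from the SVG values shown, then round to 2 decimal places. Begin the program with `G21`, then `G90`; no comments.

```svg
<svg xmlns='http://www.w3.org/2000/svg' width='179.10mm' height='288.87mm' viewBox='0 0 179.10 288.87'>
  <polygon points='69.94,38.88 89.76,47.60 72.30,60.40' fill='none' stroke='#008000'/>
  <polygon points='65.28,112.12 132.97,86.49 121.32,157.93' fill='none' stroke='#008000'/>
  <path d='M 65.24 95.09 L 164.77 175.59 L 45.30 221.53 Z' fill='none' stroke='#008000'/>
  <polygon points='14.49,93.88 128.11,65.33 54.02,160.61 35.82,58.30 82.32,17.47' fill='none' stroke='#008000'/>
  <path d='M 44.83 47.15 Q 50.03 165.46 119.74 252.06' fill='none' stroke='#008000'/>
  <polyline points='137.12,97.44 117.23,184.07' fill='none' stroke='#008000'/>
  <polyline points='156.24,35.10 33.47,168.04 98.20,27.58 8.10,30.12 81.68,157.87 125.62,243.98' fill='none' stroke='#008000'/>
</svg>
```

G21
G90
G0 X69.94 Y249.99
M4 S833
G1 X89.76 Y241.27 F1278
G1 X72.30 Y228.47 F1278
G1 X69.94 Y249.99 F1278
M5
G0 X65.28 Y176.75
M4 S833
G1 X132.97 Y202.38 F1278
G1 X121.32 Y130.94 F1278
G1 X65.28 Y176.75 F1278
M5
G0 X65.24 Y193.78
M4 S833
G1 X164.77 Y113.28 F1278
G1 X45.30 Y67.34 F1278
G1 X65.24 Y193.78 F1278
M5
G0 X14.49 Y194.99
M4 S833
G1 X128.11 Y223.54 F1278
G1 X54.02 Y128.26 F1278
G1 X35.82 Y230.57 F1278
G1 X82.32 Y271.40 F1278
G1 X14.49 Y194.99 F1278
M5
G0 X44.83 Y241.72
M4 S833
G1 X47.14 Y212.64 F1278
G1 X51.46 Y184.55 F1278
G1 X57.80 Y157.45 F1278
G1 X66.16 Y131.34 F1278
G1 X76.53 Y106.22 F1278
G1 X88.92 Y82.09 F1278
G1 X103.32 Y58.96 F1278
G1 X119.74 Y36.81 F1278
M5
G0 X137.12 Y191.43
M4 S833
G1 X117.23 Y104.80 F1278
M5
G0 X156.24 Y253.77
M4 S833
G1 X33.47 Y120.83 F1278
G1 X98.20 Y261.29 F1278
G1 X8.10 Y258.75 F1278
G1 X81.68 Y131.00 F1278
G1 X125.62 Y44.89 F1278
M5

1 u = 1 mm; y_m = 288.87 − y.

[1] `<polygon>` regular polygon, #008000→cut S833 F1278: (69.94,249.99) → (89.76,241.27) → (72.30,228.47) → (69.94,249.99) (closed)

[2] `<polygon>` regular polygon, #008000→cut S833 F1278: (65.28,176.75) → (132.97,202.38) → (121.32,130.94) → (65.28,176.75) (closed)

[3] `<path>` regular polygon, #008000→cut S833 F1278: (65.24,193.78) → (164.77,113.28) → (45.30,67.34) → (65.24,193.78) (closed)

[4] `<polygon>` closed polygon, #008000→cut S833 F1278: (14.49,194.99) → (128.11,223.54) → (54.02,128.26) → (35.82,230.57) → (82.32,271.40) → (14.49,194.99) (closed)

[5] `<path>` quadratic bezier, #008000→cut S833 F1278: (44.83,241.72) → (47.14,212.64) → (51.46,184.55) → (57.80,157.45) → (66.16,131.34) → (76.53,106.22) → (88.92,82.09) → (103.32,58.96) → (119.74,36.81)

[6] `<polyline>` line segment, #008000→cut S833 F1278: (137.12,191.43) → (117.23,104.80)

[7] `<polyline>` open polyline, #008000→cut S833 F1278: (156.24,253.77) → (33.47,120.83) → (98.20,261.29) → (8.10,258.75) → (81.68,131.00) → (125.62,44.89)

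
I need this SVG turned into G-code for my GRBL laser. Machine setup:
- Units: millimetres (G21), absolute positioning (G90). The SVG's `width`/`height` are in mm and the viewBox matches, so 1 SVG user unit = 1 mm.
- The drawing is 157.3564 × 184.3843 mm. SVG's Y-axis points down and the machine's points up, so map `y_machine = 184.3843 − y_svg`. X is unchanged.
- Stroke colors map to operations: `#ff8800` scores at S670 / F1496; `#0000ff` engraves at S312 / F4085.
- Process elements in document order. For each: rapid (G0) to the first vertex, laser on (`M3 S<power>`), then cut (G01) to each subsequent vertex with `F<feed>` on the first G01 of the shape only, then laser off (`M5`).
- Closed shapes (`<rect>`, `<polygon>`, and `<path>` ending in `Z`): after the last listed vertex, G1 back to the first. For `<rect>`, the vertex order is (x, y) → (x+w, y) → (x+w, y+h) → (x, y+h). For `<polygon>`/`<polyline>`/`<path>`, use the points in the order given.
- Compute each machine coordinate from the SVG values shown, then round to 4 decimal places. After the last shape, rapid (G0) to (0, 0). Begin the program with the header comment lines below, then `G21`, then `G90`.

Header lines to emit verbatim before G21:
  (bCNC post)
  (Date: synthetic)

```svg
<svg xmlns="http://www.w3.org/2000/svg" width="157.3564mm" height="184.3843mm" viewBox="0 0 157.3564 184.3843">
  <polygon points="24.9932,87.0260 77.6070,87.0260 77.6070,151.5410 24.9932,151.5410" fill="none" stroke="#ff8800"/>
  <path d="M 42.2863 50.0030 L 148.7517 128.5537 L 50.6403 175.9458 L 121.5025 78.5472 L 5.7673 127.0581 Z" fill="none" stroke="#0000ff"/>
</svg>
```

viewBox `0 0 157.3564 184.3843` with mm width/height → 1 unit = 1 mm. Flip: y_m = 184.3843 − y_svg.

**Shape 1** — `<polygon>` rectangle, stroke `#ff8800` → score (S670, F1496). Machine vertices: (24.9932,97.3583) → (77.6070,97.3583) → (77.6070,32.8433) → (24.9932,32.8433) → (24.9932,97.3583). Closed: final G1 returns to the first vertex.

**Shape 2** — `<path>` closed polygon, stroke `#0000ff` → engrave (S312, F4085). Machine vertices: (42.2863,134.3813) → (148.7517,55.8306) → (50.6403,8.4385) → (121.5025,105.8371) → (5.7673,57.3262) → (42.2863,134.3813). Closed: final G1 returns to the first vertex.

(bCNC post)
(Date: synthetic)
G21
G90
G0 X24.9932 Y97.3583
M3 S670
G01 X77.6070 Y97.3583 F1496
G01 X77.6070 Y32.8433
G01 X24.9932 Y32.8433
G01 X24.9932 Y97.3583
M5
G0 X42.2863 Y134.3813
M3 S312
G01 X148.7517 Y55.8306 F4085
G01 X50.6403 Y8.4385
G01 X121.5025 Y105.8371
G01 X5.7673 Y57.3262
G01 X42.2863 Y134.3813
M5
G0 X0.0000 Y0.0000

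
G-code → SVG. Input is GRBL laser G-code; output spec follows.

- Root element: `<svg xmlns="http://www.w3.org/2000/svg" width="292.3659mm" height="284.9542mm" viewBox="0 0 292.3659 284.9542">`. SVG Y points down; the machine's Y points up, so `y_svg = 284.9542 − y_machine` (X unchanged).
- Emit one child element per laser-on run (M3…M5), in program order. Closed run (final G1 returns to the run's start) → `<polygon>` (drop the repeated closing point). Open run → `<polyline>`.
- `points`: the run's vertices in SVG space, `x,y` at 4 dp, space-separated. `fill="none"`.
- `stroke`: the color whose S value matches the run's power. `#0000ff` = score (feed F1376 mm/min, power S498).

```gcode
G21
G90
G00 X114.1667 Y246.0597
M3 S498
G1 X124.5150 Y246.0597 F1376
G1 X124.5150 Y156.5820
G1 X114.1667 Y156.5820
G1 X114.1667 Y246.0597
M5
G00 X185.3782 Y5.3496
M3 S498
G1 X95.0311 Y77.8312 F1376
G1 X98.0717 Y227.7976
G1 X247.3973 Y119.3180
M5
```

<svg xmlns="http://www.w3.org/2000/svg" width="292.3659mm" height="284.9542mm" viewBox="0 0 292.3659 284.9542">
  <polygon points="114.1667,38.8945 124.5150,38.8945 124.5150,128.3722 114.1667,128.3722" fill="none" stroke="#0000ff"/>
  <polyline points="185.3782,279.6046 95.0311,207.1230 98.0717,57.1566 247.3973,165.6362" fill="none" stroke="#0000ff"/>
</svg>

y_svg = 284.9542 − y_m. Every run uses S498, so all elements get stroke `#0000ff` (score).

[1] closed run; points: 114.1667,38.8945 124.5150,38.8945 124.5150,128.3722 114.1667,128.3722

[2] open run; points: 185.3782,279.6046 95.0311,207.1230 98.0717,57.1566 247.3973,165.6362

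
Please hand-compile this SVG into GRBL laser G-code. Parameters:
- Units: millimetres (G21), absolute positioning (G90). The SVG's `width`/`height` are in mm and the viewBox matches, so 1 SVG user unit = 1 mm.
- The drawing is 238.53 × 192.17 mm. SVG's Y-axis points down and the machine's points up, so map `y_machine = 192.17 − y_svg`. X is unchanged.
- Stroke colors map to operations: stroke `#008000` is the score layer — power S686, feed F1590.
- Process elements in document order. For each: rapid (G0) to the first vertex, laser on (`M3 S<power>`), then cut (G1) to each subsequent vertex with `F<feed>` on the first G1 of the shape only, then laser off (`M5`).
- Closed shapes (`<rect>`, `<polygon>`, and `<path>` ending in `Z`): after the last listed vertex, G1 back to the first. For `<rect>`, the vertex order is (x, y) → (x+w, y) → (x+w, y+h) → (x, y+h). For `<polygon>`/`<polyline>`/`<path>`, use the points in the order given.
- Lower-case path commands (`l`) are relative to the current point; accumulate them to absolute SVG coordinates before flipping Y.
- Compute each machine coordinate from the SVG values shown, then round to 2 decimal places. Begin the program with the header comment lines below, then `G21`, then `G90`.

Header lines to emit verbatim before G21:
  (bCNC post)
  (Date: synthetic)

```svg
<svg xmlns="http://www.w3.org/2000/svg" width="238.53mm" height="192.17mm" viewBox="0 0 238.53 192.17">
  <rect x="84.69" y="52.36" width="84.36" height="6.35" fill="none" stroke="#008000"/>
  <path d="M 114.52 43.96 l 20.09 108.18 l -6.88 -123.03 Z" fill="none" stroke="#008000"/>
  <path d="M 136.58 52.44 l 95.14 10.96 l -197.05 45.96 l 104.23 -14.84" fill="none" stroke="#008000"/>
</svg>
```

viewBox `0 0 238.53 192.17` with mm width/height → 1 unit = 1 mm. Flip: y_m = 192.17 − y_svg.

**Shape 1** — `<rect>` rectangle, stroke `#008000` → score (S686, F1590). Machine vertices: (84.69,139.81) → (169.05,139.81) → (169.05,133.46) → (84.69,133.46) → (84.69,139.81). Closed: final G1 returns to the first vertex.

**Shape 2** — `<path>` closed polygon, stroke `#008000` → score (S686, F1590). Machine vertices: (114.52,148.21) → (134.61,40.03) → (127.73,163.06) → (114.52,148.21). Closed: final G1 returns to the first vertex.

**Shape 3** — `<path>` open polyline, stroke `#008000` → score (S686, F1590). Machine vertices: (136.58,139.73) → (231.72,128.77) → (34.67,82.81) → (138.90,97.65). Open path.

(bCNC post)
(Date: synthetic)
G21
G90
G0 X84.69 Y139.81
M3 S686
G1 X169.05 Y139.81 F1590
G1 X169.05 Y133.46
G1 X84.69 Y133.46
G1 X84.69 Y139.81
M5
G0 X114.52 Y148.21
M3 S686
G1 X134.61 Y40.03 F1590
G1 X127.73 Y163.06
G1 X114.52 Y148.21
M5
G0 X136.58 Y139.73
M3 S686
G1 X231.72 Y128.77 F1590
G1 X34.67 Y82.81
G1 X138.90 Y97.65
M5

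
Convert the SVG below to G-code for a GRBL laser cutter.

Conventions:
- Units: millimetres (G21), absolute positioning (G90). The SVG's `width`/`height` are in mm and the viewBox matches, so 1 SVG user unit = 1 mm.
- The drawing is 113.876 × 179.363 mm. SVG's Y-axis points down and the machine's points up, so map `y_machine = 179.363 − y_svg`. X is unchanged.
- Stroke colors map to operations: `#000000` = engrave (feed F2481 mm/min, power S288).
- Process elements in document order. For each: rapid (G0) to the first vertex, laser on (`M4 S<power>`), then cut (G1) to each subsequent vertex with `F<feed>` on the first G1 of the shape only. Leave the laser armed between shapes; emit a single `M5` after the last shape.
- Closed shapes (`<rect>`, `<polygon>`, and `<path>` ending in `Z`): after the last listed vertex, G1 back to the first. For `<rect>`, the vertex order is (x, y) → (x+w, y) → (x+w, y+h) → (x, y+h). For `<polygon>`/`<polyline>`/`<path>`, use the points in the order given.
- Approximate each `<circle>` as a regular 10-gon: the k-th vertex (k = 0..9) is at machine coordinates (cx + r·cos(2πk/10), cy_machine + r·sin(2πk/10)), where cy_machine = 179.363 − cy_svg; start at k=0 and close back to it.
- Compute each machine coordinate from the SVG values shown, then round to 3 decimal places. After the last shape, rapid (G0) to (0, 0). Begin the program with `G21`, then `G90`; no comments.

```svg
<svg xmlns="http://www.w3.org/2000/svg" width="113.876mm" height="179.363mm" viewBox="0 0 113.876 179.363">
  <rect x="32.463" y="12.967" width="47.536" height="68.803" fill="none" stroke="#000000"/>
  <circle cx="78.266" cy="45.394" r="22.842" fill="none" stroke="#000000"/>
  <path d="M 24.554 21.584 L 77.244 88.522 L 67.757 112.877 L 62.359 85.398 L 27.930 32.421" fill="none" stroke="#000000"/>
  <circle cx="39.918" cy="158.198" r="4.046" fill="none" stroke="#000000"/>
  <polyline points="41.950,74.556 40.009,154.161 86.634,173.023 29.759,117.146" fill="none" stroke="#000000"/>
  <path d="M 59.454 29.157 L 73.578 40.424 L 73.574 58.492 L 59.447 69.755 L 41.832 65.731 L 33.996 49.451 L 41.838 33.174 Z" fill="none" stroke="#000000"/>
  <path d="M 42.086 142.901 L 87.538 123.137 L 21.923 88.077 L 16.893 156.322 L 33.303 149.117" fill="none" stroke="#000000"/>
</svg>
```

G21
G90
G0 X32.463 Y166.396
M4 S288
G1 X79.999 Y166.396 F2481
G1 X79.999 Y97.593
G1 X32.463 Y97.593
G1 X32.463 Y166.396
G0 X101.108 Y133.969
M4 S288
G1 X96.746 Y147.395 F2481
G1 X85.325 Y155.693
G1 X71.207 Y155.693
G1 X59.786 Y147.395
G1 X55.424 Y133.969
G1 X59.786 Y120.543
G1 X71.207 Y112.245
G1 X85.325 Y112.245
G1 X96.746 Y120.543
G1 X101.108 Y133.969
G0 X24.554 Y157.779
M4 S288
G1 X77.244 Y90.841 F2481
G1 X67.757 Y66.486
G1 X62.359 Y93.965
G1 X27.930 Y146.942
G0 X43.964 Y21.165
M4 S288
G1 X43.191 Y23.543 F2481
G1 X41.168 Y25.013
G1 X38.668 Y25.013
G1 X36.645 Y23.543
G1 X35.872 Y21.165
G1 X36.645 Y18.787
G1 X38.668 Y17.317
G1 X41.168 Y17.317
G1 X43.191 Y18.787
G1 X43.964 Y21.165
G0 X41.950 Y104.807
M4 S288
G1 X40.009 Y25.202 F2481
G1 X86.634 Y6.340
G1 X29.759 Y62.217
G0 X59.454 Y150.206
M4 S288
G1 X73.578 Y138.939 F2481
G1 X73.574 Y120.871
G1 X59.447 Y109.608
G1 X41.832 Y113.632
G1 X33.996 Y129.912
G1 X41.838 Y146.189
G1 X59.454 Y150.206
G0 X42.086 Y36.462
M4 S288
G1 X87.538 Y56.226 F2481
G1 X21.923 Y91.286
G1 X16.893 Y23.041
G1 X33.303 Y30.246
M5
G0 X0.000 Y0.000

Since the viewBox matches the mm dimensions, user units are millimetres directly. The only transform is the Y-flip y_m = 179.363 − y_svg.

Shape 1 is a rectangle drawn with `<rect>`. Its stroke #000000 means engrave at S288, F2481. After flipping Y the toolpath is (32.463,166.396) → (79.999,166.396) → (79.999,97.593) → (32.463,97.593) → (32.463,166.396), returning to the start.

Shape 2 is a circle drawn with `<circle>`. Its stroke #000000 means engrave at S288, F2481. After flipping Y the toolpath is (101.108,133.969) → (96.746,147.395) → (85.325,155.693) → (71.207,155.693) → (59.786,147.395) → (55.424,133.969) → (59.786,120.543) → (71.207,112.245) → (85.325,112.245) → (96.746,120.543) → (101.108,133.969), returning to the start.

Shape 3 is a open polyline drawn with `<path>`. Its stroke #000000 means engrave at S288, F2481. After flipping Y the toolpath is (24.554,157.779) → (77.244,90.841) → (67.757,66.486) → (62.359,93.965) → (27.930,146.942).

Shape 4 is a circle drawn with `<circle>`. Its stroke #000000 means engrave at S288, F2481. After flipping Y the toolpath is (43.964,21.165) → (43.191,23.543) → (41.168,25.013) → (38.668,25.013) → (36.645,23.543) → (35.872,21.165) → (36.645,18.787) → (38.668,17.317) → (41.168,17.317) → (43.191,18.787) → (43.964,21.165), returning to the start.

Shape 5 is a open polyline drawn with `<polyline>`. Its stroke #000000 means engrave at S288, F2481. After flipping Y the toolpath is (41.950,104.807) → (40.009,25.202) → (86.634,6.340) → (29.759,62.217).

Shape 6 is a regular polygon drawn with `<path>`. Its stroke #000000 means engrave at S288, F2481. After flipping Y the toolpath is (59.454,150.206) → (73.578,138.939) → (73.574,120.871) → (59.447,109.608) → (41.832,113.632) → (33.996,129.912) → (41.838,146.189) → (59.454,150.206), returning to the start.

Shape 7 is a open polyline drawn with `<path>`. Its stroke #000000 means engrave at S288, F2481. After flipping Y the toolpath is (42.086,36.462) → (87.538,56.226) → (21.923,91.286) → (16.893,23.041) → (33.303,30.246).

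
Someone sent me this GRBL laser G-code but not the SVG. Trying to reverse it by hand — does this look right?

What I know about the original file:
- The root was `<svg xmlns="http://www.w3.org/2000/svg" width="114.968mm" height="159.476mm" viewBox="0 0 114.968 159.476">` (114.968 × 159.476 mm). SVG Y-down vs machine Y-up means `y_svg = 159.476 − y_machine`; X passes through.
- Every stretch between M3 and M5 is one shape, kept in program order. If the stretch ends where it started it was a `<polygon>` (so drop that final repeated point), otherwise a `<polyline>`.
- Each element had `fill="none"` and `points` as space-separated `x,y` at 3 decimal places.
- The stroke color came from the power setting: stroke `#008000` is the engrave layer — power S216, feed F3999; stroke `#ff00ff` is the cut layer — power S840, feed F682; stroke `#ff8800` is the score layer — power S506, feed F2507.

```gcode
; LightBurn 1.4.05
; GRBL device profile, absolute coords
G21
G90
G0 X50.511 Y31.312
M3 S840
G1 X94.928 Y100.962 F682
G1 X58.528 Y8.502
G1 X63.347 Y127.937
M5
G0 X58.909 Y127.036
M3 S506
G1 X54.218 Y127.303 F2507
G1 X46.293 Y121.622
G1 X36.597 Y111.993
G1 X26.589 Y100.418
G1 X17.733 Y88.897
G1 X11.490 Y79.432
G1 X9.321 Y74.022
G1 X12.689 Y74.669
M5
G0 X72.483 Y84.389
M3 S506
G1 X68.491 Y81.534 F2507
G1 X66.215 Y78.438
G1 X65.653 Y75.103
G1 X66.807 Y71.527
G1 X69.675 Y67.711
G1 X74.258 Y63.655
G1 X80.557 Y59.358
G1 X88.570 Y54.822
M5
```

Machine Y-up, SVG Y-down with viewBox height 159.476, so y_svg = 159.476 − y_machine; X carries over.

Run 1: the run's S840 means `#ff00ff` (cut). The run is open, so emit a `<polyline>` with points (Y-flipped): 50.511,128.164 94.928,58.514 58.528,150.974 63.347,31.539.

Run 2: the run's S506 means `#ff8800` (score). The run is open, so emit a `<polyline>` with points (Y-flipped): 58.909,32.440 54.218,32.173 46.293,37.854 36.597,47.483 26.589,59.058 17.733,70.579 11.490,80.044 9.321,85.454 12.689,84.807.

Run 3: S506 ⇒ score layer `#ff8800`. The run is open, so emit a `<polyline>` with points (Y-flipped): 72.483,75.087 68.491,77.942 66.215,81.038 65.653,84.373 66.807,87.949 69.675,91.765 74.258,95.821 80.557,100.118 88.570,104.654.

<svg xmlns="http://www.w3.org/2000/svg" width="114.968mm" height="159.476mm" viewBox="0 0 114.968 159.476">
  <polyline points="50.511,128.164 94.928,58.514 58.528,150.974 63.347,31.539" fill="none" stroke="#ff00ff"/>
  <polyline points="58.909,32.440 54.218,32.173 46.293,37.854 36.597,47.483 26.589,59.058 17.733,70.579 11.490,80.044 9.321,85.454 12.689,84.807" fill="none" stroke="#ff8800"/>
  <polyline points="72.483,75.087 68.491,77.942 66.215,81.038 65.653,84.373 66.807,87.949 69.675,91.765 74.258,95.821 80.557,100.118 88.570,104.654" fill="none" stroke="#ff8800"/>
</svg>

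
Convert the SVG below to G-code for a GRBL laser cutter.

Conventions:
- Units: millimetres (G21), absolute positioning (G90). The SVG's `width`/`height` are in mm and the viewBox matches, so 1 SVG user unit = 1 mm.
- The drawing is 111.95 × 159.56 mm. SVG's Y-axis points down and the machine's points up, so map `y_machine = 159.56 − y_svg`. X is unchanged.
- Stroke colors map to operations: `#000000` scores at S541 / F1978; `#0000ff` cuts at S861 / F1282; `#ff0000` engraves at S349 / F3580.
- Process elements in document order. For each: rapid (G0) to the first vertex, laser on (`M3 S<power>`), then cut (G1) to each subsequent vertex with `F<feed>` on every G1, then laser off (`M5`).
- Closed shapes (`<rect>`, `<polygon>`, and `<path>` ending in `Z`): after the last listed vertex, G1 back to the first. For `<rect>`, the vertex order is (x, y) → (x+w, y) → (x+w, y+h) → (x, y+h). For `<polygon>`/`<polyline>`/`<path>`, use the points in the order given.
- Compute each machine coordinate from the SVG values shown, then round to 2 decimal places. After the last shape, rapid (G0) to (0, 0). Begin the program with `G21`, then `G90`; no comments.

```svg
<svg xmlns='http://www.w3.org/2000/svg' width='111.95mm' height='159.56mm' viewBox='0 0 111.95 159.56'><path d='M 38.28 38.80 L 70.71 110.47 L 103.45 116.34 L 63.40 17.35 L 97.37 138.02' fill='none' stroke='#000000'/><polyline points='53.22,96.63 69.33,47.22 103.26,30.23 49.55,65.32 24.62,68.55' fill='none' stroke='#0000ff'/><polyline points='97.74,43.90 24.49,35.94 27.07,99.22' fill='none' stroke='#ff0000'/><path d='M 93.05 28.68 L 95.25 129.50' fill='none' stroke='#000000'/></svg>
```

G21
G90
G0 X38.28 Y120.76
M3 S541
G1 X70.71 Y49.09 F1978
G1 X103.45 Y43.22 F1978
G1 X63.40 Y142.21 F1978
G1 X97.37 Y21.54 F1978
M5
G0 X53.22 Y62.93
M3 S861
G1 X69.33 Y112.34 F1282
G1 X103.26 Y129.33 F1282
G1 X49.55 Y94.24 F1282
G1 X24.62 Y91.01 F1282
M5
G0 X97.74 Y115.66
M3 S349
G1 X24.49 Y123.62 F3580
G1 X27.07 Y60.34 F3580
M5
G0 X93.05 Y130.88
M3 S541
G1 X95.25 Y30.06 F1978
M5
G0 X0.00 Y0.00

viewBox `0 0 111.95 159.56` with mm width/height → 1 unit = 1 mm. Flip: y_m = 159.56 − y_svg.

**Shape 1** — `<path>` open polyline, stroke `#000000` → score (S541, F1978). Machine vertices: (38.28,120.76) → (70.71,49.09) → (103.45,43.22) → (63.40,142.21) → (97.37,21.54). Open path.

**Shape 2** — `<polyline>` open polyline, stroke `#0000ff` → cut (S861, F1282). Machine vertices: (53.22,62.93) → (69.33,112.34) → (103.26,129.33) → (49.55,94.24) → (24.62,91.01). Open path.

**Shape 3** — `<polyline>` open polyline, stroke `#ff0000` → engrave (S349, F3580). Machine vertices: (97.74,115.66) → (24.49,123.62) → (27.07,60.34). Open path.

**Shape 4** — `<path>` line segment, stroke `#000000` → score (S541, F1978). Machine vertices: (93.05,130.88) → (95.25,30.06). Open path.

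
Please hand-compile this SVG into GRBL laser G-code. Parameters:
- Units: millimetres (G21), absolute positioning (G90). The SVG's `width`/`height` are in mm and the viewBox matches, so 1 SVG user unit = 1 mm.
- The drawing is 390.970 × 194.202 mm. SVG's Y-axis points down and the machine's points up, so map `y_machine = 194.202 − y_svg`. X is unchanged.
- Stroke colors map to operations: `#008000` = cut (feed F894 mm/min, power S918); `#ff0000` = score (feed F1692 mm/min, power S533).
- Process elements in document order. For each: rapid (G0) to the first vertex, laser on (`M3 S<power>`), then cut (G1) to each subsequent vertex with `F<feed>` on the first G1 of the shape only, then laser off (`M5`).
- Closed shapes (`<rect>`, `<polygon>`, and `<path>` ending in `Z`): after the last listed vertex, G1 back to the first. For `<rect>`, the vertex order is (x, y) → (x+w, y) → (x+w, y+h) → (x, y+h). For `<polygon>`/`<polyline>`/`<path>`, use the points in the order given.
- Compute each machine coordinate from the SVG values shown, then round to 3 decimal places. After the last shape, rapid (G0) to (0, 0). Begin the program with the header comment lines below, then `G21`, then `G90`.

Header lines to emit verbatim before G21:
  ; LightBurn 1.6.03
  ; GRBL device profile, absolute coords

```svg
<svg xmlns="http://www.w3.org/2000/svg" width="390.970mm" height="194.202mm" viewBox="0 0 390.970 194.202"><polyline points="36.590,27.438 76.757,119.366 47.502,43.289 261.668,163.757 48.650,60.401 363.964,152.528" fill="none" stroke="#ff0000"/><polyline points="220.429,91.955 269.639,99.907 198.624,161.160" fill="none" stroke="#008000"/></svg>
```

; LightBurn 1.6.03
; GRBL device profile, absolute coords
G21
G90
G0 X36.590 Y166.764
M3 S533
G1 X76.757 Y74.836 F1692
G1 X47.502 Y150.913
G1 X261.668 Y30.445
G1 X48.650 Y133.801
G1 X363.964 Y41.674
M5
G0 X220.429 Y102.247
M3 S918
G1 X269.639 Y94.295 F894
G1 X198.624 Y33.042
M5
G0 X0.000 Y0.000

viewBox `0 0 390.970 194.202` with mm width/height → 1 unit = 1 mm. Flip: y_m = 194.202 − y_svg.

**Shape 1** — `<polyline>` open polyline, stroke `#ff0000` → score (S533, F1692). Machine vertices: (36.590,166.764) → (76.757,74.836) → (47.502,150.913) → (261.668,30.445) → (48.650,133.801) → (363.964,41.674). Open path.

**Shape 2** — `<polyline>` open polyline, stroke `#008000` → cut (S918, F894). Machine vertices: (220.429,102.247) → (269.639,94.295) → (198.624,33.042). Open path.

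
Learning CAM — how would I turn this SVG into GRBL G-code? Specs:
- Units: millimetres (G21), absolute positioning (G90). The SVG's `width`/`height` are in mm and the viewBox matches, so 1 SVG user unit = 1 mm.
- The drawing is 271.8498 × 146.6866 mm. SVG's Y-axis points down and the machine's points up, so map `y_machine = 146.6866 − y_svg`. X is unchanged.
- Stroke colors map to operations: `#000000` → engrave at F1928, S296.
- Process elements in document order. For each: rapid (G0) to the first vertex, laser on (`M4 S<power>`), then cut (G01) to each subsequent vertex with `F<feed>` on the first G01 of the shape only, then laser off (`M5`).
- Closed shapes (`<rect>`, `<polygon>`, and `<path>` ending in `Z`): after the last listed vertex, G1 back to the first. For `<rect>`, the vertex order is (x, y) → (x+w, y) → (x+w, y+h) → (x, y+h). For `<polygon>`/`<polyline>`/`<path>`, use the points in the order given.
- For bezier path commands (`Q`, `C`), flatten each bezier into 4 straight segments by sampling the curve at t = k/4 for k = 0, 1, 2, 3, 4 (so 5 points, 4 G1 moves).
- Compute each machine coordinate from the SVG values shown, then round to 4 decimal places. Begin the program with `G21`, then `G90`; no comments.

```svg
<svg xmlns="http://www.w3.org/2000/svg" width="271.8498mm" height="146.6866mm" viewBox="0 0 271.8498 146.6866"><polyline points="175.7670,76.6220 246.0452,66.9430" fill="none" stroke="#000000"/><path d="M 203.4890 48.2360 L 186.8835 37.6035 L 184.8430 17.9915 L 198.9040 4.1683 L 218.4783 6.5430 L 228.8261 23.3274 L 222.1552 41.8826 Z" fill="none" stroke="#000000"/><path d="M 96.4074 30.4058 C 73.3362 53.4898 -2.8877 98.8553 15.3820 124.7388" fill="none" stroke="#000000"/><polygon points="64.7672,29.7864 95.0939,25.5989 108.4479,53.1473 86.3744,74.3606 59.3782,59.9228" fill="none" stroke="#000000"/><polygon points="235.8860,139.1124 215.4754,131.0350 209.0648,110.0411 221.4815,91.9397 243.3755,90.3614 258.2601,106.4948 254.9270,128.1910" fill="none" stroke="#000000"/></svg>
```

viewBox `0 0 271.8498 146.6866` with mm width/height → 1 unit = 1 mm. Flip: y_m = 146.6866 − y_svg.

**Shape 1** — `<polyline>` line segment, stroke `#000000` → engrave (S296, F1928). Machine vertices: (175.7670,70.0646) → (246.0452,79.7436). Open path.

**Shape 2** — `<path>` regular polygon, stroke `#000000` → engrave (S296, F1928). Machine vertices: (203.4890,98.4506) → (186.8835,109.0831) → (184.8430,128.6951) → (198.9040,142.5183) → (218.4783,140.1436) → (228.8261,123.3592) → (222.1552,104.8040) → (203.4890,98.4506). Closed: final G1 returns to the first vertex.

**Shape 3** — `<path>` cubic bezier, stroke `#000000` → engrave (S296, F1928). Control points (SVG): P0=(96.4074,30.4058), P1=(73.3362,53.4898), P2=(-2.8877,98.8553), P3=(15.3820,124.7388); sampled at t=k/4. Machine vertices: (96.4074,116.2808) → (71.4448,95.4426) → (40.3919,70.1641) → (17.0903,44.3607) → (15.3820,21.9478). Open path.

**Shape 4** — `<polygon>` regular polygon, stroke `#000000` → engrave (S296, F1928). Machine vertices: (64.7672,116.9002) → (95.0939,121.0877) → (108.4479,93.5393) → (86.3744,72.3260) → (59.3782,86.7638) → (64.7672,116.9002). Closed: final G1 returns to the first vertex.

**Shape 5** — `<polygon>` regular polygon, stroke `#000000` → engrave (S296, F1928). Machine vertices: (235.8860,7.5742) → (215.4754,15.6516) → (209.0648,36.6455) → (221.4815,54.7469) → (243.3755,56.3252) → (258.2601,40.1918) → (254.9270,18.4956) → (235.8860,7.5742). Closed: final G1 returns to the first vertex.

G21
G90
G0 X175.7670 Y70.0646
M4 S296
G01 X246.0452 Y79.7436 F1928
M5
G0 X203.4890 Y98.4506
M4 S296
G01 X186.8835 Y109.0831 F1928
G01 X184.8430 Y128.6951
G01 X198.9040 Y142.5183
G01 X218.4783 Y140.1436
G01 X228.8261 Y123.3592
G01 X222.1552 Y104.8040
G01 X203.4890 Y98.4506
M5
G0 X96.4074 Y116.2808
M4 S296
G01 X71.4448 Y95.4426 F1928
G01 X40.3919 Y70.1641
G01 X17.0903 Y44.3607
G01 X15.3820 Y21.9478
M5
G0 X64.7672 Y116.9002
M4 S296
G01 X95.0939 Y121.0877 F1928
G01 X108.4479 Y93.5393
G01 X86.3744 Y72.3260
G01 X59.3782 Y86.7638
G01 X64.7672 Y116.9002
M5
G0 X235.8860 Y7.5742
M4 S296
G01 X215.4754 Y15.6516 F1928
G01 X209.0648 Y36.6455
G01 X221.4815 Y54.7469
G01 X243.3755 Y56.3252
G01 X258.2601 Y40.1918
G01 X254.9270 Y18.4956
G01 X235.8860 Y7.5742
M5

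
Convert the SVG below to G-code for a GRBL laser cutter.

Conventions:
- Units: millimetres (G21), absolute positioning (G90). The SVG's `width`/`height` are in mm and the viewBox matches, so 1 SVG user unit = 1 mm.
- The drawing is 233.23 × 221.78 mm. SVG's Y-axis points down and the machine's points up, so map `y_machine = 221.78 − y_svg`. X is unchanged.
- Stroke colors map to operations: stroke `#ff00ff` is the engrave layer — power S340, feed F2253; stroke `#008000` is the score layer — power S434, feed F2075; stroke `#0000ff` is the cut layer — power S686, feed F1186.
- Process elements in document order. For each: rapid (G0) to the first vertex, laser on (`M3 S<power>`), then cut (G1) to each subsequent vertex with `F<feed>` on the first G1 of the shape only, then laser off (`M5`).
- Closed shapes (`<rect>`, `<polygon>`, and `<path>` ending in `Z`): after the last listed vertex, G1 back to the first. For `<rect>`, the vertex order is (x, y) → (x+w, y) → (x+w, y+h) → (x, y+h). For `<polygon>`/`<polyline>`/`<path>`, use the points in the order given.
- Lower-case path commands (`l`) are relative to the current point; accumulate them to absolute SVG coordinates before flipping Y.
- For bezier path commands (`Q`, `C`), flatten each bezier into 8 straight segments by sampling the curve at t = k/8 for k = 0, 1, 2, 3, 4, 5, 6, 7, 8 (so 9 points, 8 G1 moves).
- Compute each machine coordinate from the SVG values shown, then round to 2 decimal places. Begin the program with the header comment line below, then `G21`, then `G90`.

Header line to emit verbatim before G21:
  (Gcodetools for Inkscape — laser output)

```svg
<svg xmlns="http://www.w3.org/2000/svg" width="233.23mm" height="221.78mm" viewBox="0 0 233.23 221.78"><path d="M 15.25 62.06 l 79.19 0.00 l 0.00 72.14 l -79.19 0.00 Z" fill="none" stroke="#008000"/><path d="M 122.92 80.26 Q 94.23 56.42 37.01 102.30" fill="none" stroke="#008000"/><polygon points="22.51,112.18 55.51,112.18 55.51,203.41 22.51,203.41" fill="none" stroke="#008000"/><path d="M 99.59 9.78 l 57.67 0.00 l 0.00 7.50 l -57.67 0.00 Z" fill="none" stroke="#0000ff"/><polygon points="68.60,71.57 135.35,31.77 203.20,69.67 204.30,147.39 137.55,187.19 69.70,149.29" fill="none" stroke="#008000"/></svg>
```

Since the viewBox matches the mm dimensions, user units are millimetres directly. The only transform is the Y-flip y_m = 221.78 − y_svg.

Shape 1 is a rectangle drawn with `<path>`. Its stroke #008000 means score at S434, F2075. After flipping Y the toolpath is (15.25,159.72) → (94.44,159.72) → (94.44,87.58) → (15.25,87.58) → (15.25,159.72), returning to the start.

Shape 2 is a quadratic bezier drawn with `<path>`. Its stroke #008000 means score at S434, F2075. After flipping Y the toolpath is (122.92,141.52) → (115.30,146.39) → (106.79,149.08) → (97.39,149.60) → (87.10,147.93) → (75.91,144.09) → (63.84,138.06) → (50.87,129.86) → (37.01,119.48).

Shape 3 is a rectangle drawn with `<polygon>`. Its stroke #008000 means score at S434, F2075. After flipping Y the toolpath is (22.51,109.60) → (55.51,109.60) → (55.51,18.37) → (22.51,18.37) → (22.51,109.60), returning to the start.

Shape 4 is a rectangle drawn with `<path>`. Its stroke #0000ff means cut at S686, F1186. After flipping Y the toolpath is (99.59,212.00) → (157.26,212.00) → (157.26,204.50) → (99.59,204.50) → (99.59,212.00), returning to the start.

Shape 5 is a regular polygon drawn with `<polygon>`. Its stroke #008000 means score at S434, F2075. After flipping Y the toolpath is (68.60,150.21) → (135.35,190.01) → (203.20,152.11) → (204.30,74.39) → (137.55,34.59) → (69.70,72.49) → (68.60,150.21), returning to the start.

(Gcodetools for Inkscape — laser output)
G21
G90
G0 X15.25 Y159.72
M3 S434
G1 X94.44 Y159.72 F2075
G1 X94.44 Y87.58
G1 X15.25 Y87.58
G1 X15.25 Y159.72
M5
G0 X122.92 Y141.52
M3 S434
G1 X115.30 Y146.39 F2075
G1 X106.79 Y149.08
G1 X97.39 Y149.60
G1 X87.10 Y147.93
G1 X75.91 Y144.09
G1 X63.84 Y138.06
G1 X50.87 Y129.86
G1 X37.01 Y119.48
M5
G0 X22.51 Y109.60
M3 S434
G1 X55.51 Y109.60 F2075
G1 X55.51 Y18.37
G1 X22.51 Y18.37
G1 X22.51 Y109.60
M5
G0 X99.59 Y212.00
M3 S686
G1 X157.26 Y212.00 F1186
G1 X157.26 Y204.50
G1 X99.59 Y204.50
G1 X99.59 Y212.00
M5
G0 X68.60 Y150.21
M3 S434
G1 X135.35 Y190.01 F2075
G1 X203.20 Y152.11
G1 X204.30 Y74.39
G1 X137.55 Y34.59
G1 X69.70 Y72.49
G1 X68.60 Y150.21
M5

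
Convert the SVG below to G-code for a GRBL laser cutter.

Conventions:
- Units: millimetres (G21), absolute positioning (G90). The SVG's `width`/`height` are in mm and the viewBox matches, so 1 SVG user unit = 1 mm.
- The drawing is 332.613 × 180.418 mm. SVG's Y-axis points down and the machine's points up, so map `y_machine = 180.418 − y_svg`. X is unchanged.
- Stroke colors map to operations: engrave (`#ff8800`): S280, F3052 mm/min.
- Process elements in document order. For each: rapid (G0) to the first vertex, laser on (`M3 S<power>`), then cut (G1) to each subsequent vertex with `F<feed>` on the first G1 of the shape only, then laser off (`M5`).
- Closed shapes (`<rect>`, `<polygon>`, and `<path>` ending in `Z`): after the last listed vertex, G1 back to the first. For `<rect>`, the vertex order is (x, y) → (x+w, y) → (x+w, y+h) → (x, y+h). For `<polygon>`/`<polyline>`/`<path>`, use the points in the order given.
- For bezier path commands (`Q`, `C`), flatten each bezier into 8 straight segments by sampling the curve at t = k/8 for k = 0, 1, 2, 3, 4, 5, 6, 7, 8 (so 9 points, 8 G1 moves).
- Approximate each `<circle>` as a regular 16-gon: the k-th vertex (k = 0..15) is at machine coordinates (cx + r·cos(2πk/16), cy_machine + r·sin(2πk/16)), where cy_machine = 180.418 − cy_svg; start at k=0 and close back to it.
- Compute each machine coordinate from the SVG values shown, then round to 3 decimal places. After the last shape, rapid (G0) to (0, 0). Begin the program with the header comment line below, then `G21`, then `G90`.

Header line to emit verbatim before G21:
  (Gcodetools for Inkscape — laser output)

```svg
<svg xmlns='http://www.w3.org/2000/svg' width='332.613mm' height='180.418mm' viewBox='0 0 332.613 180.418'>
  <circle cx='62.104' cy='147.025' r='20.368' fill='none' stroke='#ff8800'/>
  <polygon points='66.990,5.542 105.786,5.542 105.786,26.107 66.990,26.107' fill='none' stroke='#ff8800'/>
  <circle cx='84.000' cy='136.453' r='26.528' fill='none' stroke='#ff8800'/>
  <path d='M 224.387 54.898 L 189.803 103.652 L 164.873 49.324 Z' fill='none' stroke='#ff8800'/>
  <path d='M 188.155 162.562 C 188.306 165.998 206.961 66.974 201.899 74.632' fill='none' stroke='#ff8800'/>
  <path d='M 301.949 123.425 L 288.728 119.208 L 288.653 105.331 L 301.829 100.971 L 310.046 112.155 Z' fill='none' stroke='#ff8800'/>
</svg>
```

viewBox `0 0 332.613 180.418` with mm width/height → 1 unit = 1 mm. Flip: y_m = 180.418 − y_svg.

**Shape 1** — `<circle>` circle, stroke `#ff8800` → engrave (S280, F3052). Machine vertices: (82.472,33.393) → (80.922,41.187) → (76.506,47.795) → (69.898,52.211) → (62.104,53.761) → (54.310,52.211) → (47.702,47.795) → (43.286,41.187) → (41.736,33.393) → (43.286,25.599) → (47.702,18.991) → (54.310,14.575) → (62.104,13.025) → (69.898,14.575) → (76.506,18.991) → (80.922,25.599) → (82.472,33.393). Closed: final G1 returns to the first vertex.

**Shape 2** — `<polygon>` rectangle, stroke `#ff8800` → engrave (S280, F3052). Machine vertices: (66.990,174.876) → (105.786,174.876) → (105.786,154.311) → (66.990,154.311) → (66.990,174.876). Closed: final G1 returns to the first vertex.

**Shape 3** — `<circle>` circle, stroke `#ff8800` → engrave (S280, F3052). Machine vertices: (110.528,43.965) → (108.509,54.117) → (102.758,62.723) → (94.152,68.474) → (84.000,70.493) → (73.848,68.474) → (65.242,62.723) → (59.491,54.117) → (57.472,43.965) → (59.491,33.813) → (65.242,25.207) → (73.848,19.456) → (84.000,17.437) → (94.152,19.456) → (102.758,25.207) → (108.509,33.813) → (110.528,43.965). Closed: final G1 returns to the first vertex.

**Shape 4** — `<path>` regular polygon, stroke `#ff8800` → engrave (S280, F3052). Machine vertices: (224.387,125.520) → (189.803,76.766) → (164.873,131.094) → (224.387,125.520). Closed: final G1 returns to the first vertex.

**Shape 5** — `<path>` cubic bezier, stroke `#ff8800` → engrave (S280, F3052). Control points (SVG): P0=(188.155,162.562), P1=(188.306,165.998), P2=(206.961,66.974), P3=(201.899,74.632); sampled at t=k/8. Machine vertices: (188.155,17.856) → (188.997,20.962) → (191.078,31.222) → (193.905,46.187) → (196.982,63.404) → (199.815,80.424) → (201.908,94.794) → (202.768,104.066) → (201.899,105.786). Open path.

**Shape 6** — `<path>` regular polygon, stroke `#ff8800` → engrave (S280, F3052). Machine vertices: (301.949,56.993) → (288.728,61.210) → (288.653,75.087) → (301.829,79.447) → (310.046,68.263) → (301.949,56.993). Closed: final G1 returns to the first vertex.

(Gcodetools for Inkscape — laser output)
G21
G90
G0 X82.472 Y33.393
M3 S280
G1 X80.922 Y41.187 F3052
G1 X76.506 Y47.795
G1 X69.898 Y52.211
G1 X62.104 Y53.761
G1 X54.310 Y52.211
G1 X47.702 Y47.795
G1 X43.286 Y41.187
G1 X41.736 Y33.393
G1 X43.286 Y25.599
G1 X47.702 Y18.991
G1 X54.310 Y14.575
G1 X62.104 Y13.025
G1 X69.898 Y14.575
G1 X76.506 Y18.991
G1 X80.922 Y25.599
G1 X82.472 Y33.393
M5
G0 X66.990 Y174.876
M3 S280
G1 X105.786 Y174.876 F3052
G1 X105.786 Y154.311
G1 X66.990 Y154.311
G1 X66.990 Y174.876
M5
G0 X110.528 Y43.965
M3 S280
G1 X108.509 Y54.117 F3052
G1 X102.758 Y62.723
G1 X94.152 Y68.474
G1 X84.000 Y70.493
G1 X73.848 Y68.474
G1 X65.242 Y62.723
G1 X59.491 Y54.117
G1 X57.472 Y43.965
G1 X59.491 Y33.813
G1 X65.242 Y25.207
G1 X73.848 Y19.456
G1 X84.000 Y17.437
G1 X94.152 Y19.456
G1 X102.758 Y25.207
G1 X108.509 Y33.813
G1 X110.528 Y43.965
M5
G0 X224.387 Y125.520
M3 S280
G1 X189.803 Y76.766 F3052
G1 X164.873 Y131.094
G1 X224.387 Y125.520
M5
G0 X188.155 Y17.856
M3 S280
G1 X188.997 Y20.962 F3052
G1 X191.078 Y31.222
G1 X193.905 Y46.187
G1 X196.982 Y63.404
G1 X199.815 Y80.424
G1 X201.908 Y94.794
G1 X202.768 Y104.066
G1 X201.899 Y105.786
M5
G0 X301.949 Y56.993
M3 S280
G1 X288.728 Y61.210 F3052
G1 X288.653 Y75.087
G1 X301.829 Y79.447
G1 X310.046 Y68.263
G1 X301.949 Y56.993
M5
G0 X0.000 Y0.000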